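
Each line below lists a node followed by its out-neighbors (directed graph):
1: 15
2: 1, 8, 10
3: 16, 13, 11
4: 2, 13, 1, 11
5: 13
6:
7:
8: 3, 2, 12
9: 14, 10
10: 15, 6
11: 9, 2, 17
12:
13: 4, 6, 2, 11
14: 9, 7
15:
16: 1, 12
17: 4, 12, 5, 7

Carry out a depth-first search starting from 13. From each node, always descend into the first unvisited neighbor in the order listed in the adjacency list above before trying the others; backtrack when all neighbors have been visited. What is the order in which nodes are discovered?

Visit 13
13 → 4
4 → 2
2 → 1
1 → 15
2 → 8
8 → 3
3 → 16
16 → 12
3 → 11
11 → 9
9 → 14
14 → 7
9 → 10
10 → 6
11 → 17
17 → 5

13 → 4 → 2 → 1 → 15 → 8 → 3 → 16 → 12 → 11 → 9 → 14 → 7 → 10 → 6 → 17 → 5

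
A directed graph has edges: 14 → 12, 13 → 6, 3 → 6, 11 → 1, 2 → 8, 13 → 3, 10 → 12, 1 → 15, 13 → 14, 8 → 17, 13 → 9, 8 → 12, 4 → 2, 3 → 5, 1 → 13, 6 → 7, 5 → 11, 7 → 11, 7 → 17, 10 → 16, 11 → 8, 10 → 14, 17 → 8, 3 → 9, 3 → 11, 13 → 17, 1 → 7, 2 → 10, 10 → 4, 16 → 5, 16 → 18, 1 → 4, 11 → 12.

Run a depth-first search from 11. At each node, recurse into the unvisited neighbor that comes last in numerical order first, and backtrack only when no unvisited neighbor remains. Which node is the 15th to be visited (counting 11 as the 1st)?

2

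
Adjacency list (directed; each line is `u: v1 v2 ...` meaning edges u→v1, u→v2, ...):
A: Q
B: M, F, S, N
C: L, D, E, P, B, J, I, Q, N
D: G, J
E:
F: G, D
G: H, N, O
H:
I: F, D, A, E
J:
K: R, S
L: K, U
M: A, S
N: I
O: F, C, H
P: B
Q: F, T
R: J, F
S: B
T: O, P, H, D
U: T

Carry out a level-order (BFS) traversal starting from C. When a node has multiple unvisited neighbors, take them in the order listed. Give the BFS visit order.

Visit C; enqueue L, D, E, P, B, J, I, Q, N → queue [L, D, E, P, B, J, I, Q, N]
Visit L; enqueue K, U → queue [D, E, P, B, J, I, Q, N, K, U]
Visit D; enqueue G → queue [E, P, B, J, I, Q, N, K, U, G]
Visit E → queue [P, B, J, I, Q, N, K, U, G]
Visit P → queue [B, J, I, Q, N, K, U, G]
Visit B; enqueue M, F, S → queue [J, I, Q, N, K, U, G, M, F, S]
Visit J → queue [I, Q, N, K, U, G, M, F, S]
Visit I; enqueue A → queue [Q, N, K, U, G, M, F, S, A]
Visit Q; enqueue T → queue [N, K, U, G, M, F, S, A, T]
Visit N → queue [K, U, G, M, F, S, A, T]
Visit K; enqueue R → queue [U, G, M, F, S, A, T, R]
Visit U → queue [G, M, F, S, A, T, R]
Visit G; enqueue H, O → queue [M, F, S, A, T, R, H, O]
Visit M → queue [F, S, A, T, R, H, O]
Visit F → queue [S, A, T, R, H, O]
Visit S → queue [A, T, R, H, O]
Visit A → queue [T, R, H, O]
Visit T → queue [R, H, O]
Visit R → queue [H, O]
Visit H → queue [O]
Visit O → queue []

C L D E P B J I Q N K U G M F S A T R H O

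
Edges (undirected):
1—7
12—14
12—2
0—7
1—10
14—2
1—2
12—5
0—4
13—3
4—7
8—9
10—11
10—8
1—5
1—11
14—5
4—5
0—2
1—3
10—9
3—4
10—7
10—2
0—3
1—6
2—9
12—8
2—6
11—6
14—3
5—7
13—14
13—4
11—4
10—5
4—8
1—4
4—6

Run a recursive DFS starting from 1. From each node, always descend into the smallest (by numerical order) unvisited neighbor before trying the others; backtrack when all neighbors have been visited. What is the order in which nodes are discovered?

1 → 2 → 0 → 3 → 4 → 5 → 7 → 10 → 8 → 9 → 12 → 14 → 13 → 11 → 6

Visit 1
1 → 2
2 → 0
0 → 3
3 → 4
4 → 5
5 → 7
7 → 10
10 → 8
8 → 9
8 → 12
12 → 14
14 → 13
10 → 11
11 → 6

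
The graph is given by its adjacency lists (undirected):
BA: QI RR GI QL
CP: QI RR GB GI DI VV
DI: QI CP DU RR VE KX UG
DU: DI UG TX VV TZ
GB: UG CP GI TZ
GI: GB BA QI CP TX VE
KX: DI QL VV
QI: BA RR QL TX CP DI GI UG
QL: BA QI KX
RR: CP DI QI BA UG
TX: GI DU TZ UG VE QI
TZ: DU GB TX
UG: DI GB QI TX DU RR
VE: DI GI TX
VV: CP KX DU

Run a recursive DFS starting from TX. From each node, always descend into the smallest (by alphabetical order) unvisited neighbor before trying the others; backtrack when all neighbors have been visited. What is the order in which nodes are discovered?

TX, DU, DI, CP, GB, GI, BA, QI, QL, KX, VV, RR, UG, VE, TZ

Visit TX
TX → DU
DU → DI
DI → CP
CP → GB
GB → GI
GI → BA
BA → QI
QI → QL
QL → KX
KX → VV
QI → RR
RR → UG
GI → VE
GB → TZ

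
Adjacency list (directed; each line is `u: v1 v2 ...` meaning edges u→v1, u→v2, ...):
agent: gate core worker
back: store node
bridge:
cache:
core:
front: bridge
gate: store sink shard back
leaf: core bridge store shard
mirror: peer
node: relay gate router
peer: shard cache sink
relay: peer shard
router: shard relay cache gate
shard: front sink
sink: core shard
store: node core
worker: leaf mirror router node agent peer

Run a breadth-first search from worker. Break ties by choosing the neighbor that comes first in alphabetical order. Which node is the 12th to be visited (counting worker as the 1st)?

store

Visit worker; enqueue agent, leaf, mirror, node, peer, router → queue [agent, leaf, mirror, node, peer, router]
Visit agent; enqueue core, gate → queue [leaf, mirror, node, peer, router, core, gate]
Visit leaf; enqueue bridge, shard, store → queue [mirror, node, peer, router, core, gate, bridge, shard, store]
Visit mirror → queue [node, peer, router, core, gate, bridge, shard, store]
Visit node; enqueue relay → queue [peer, router, core, gate, bridge, shard, store, relay]
Visit peer; enqueue cache, sink → queue [router, core, gate, bridge, shard, store, relay, cache, sink]
Visit router → queue [core, gate, bridge, shard, store, relay, cache, sink]
Visit core → queue [gate, bridge, shard, store, relay, cache, sink]
Visit gate; enqueue back → queue [bridge, shard, store, relay, cache, sink, back]
Visit bridge → queue [shard, store, relay, cache, sink, back]
Visit shard; enqueue front → queue [store, relay, cache, sink, back, front]
Visit store → queue [relay, cache, sink, back, front]
Visit relay → queue [cache, sink, back, front]
Visit cache → queue [sink, back, front]
Visit sink → queue [back, front]
Visit back → queue [front]
Visit front → queue []

Visit order: worker, agent, leaf, mirror, node, peer, router, core, gate, bridge, shard, store, relay, cache, sink, back, front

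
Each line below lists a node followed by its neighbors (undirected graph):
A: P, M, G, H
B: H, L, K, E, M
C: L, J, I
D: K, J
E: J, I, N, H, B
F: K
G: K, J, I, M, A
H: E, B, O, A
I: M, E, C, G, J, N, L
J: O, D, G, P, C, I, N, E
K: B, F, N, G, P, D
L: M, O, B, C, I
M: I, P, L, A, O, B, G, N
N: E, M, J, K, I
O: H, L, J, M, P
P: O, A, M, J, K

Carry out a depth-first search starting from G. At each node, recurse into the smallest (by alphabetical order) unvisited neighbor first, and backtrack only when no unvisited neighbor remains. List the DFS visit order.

G, A, H, B, E, I, C, J, D, K, F, N, M, L, O, P

Visit G
G → A
A → H
H → B
B → E
E → I
I → C
C → J
J → D
D → K
K → F
K → N
N → M
M → L
L → O
O → P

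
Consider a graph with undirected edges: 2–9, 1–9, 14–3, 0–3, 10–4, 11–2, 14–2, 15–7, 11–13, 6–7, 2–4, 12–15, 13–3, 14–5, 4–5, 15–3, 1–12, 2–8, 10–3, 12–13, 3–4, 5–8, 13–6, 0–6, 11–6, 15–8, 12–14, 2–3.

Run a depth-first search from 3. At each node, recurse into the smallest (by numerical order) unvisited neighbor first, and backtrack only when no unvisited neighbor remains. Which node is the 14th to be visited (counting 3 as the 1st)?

13

Visit 3
3 → 0
0 → 6
6 → 7
7 → 15
15 → 8
8 → 2
2 → 4
4 → 5
5 → 14
14 → 12
12 → 1
1 → 9
12 → 13
13 → 11
4 → 10

Visit order: 3, 0, 6, 7, 15, 8, 2, 4, 5, 14, 12, 1, 9, 13, 11, 10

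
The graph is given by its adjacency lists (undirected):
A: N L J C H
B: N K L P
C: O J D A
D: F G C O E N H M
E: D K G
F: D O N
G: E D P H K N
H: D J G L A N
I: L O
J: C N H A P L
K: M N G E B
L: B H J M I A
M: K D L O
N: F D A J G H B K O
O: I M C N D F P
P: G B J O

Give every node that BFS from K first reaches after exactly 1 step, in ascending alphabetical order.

B, E, G, M, N

Level 0: K
Level 1: B, E, G, M, N
Level 2: A, D, F, H, J, L, O, P
Level 3: C, I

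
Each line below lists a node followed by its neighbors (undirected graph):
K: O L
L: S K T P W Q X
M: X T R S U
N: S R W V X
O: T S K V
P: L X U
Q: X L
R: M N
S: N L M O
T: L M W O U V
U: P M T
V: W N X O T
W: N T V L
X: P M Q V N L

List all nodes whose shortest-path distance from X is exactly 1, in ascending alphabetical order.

L, M, N, P, Q, V

Level 0: X
Level 1: L, M, N, P, Q, V
Level 2: K, O, R, S, T, U, W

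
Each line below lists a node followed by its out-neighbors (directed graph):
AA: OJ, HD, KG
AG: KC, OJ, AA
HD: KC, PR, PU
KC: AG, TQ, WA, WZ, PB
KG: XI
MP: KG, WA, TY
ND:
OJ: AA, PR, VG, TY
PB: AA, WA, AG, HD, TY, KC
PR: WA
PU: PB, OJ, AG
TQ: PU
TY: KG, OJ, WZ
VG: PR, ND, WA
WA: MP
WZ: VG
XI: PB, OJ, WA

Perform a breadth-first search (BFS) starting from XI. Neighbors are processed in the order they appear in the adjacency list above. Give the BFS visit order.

XI PB OJ WA AA AG HD TY KC PR VG MP KG PU WZ TQ ND

Visit XI; enqueue PB, OJ, WA → queue [PB, OJ, WA]
Visit PB; enqueue AA, AG, HD, TY, KC → queue [OJ, WA, AA, AG, HD, TY, KC]
Visit OJ; enqueue PR, VG → queue [WA, AA, AG, HD, TY, KC, PR, VG]
Visit WA; enqueue MP → queue [AA, AG, HD, TY, KC, PR, VG, MP]
Visit AA; enqueue KG → queue [AG, HD, TY, KC, PR, VG, MP, KG]
Visit AG → queue [HD, TY, KC, PR, VG, MP, KG]
Visit HD; enqueue PU → queue [TY, KC, PR, VG, MP, KG, PU]
Visit TY; enqueue WZ → queue [KC, PR, VG, MP, KG, PU, WZ]
Visit KC; enqueue TQ → queue [PR, VG, MP, KG, PU, WZ, TQ]
Visit PR → queue [VG, MP, KG, PU, WZ, TQ]
Visit VG; enqueue ND → queue [MP, KG, PU, WZ, TQ, ND]
Visit MP → queue [KG, PU, WZ, TQ, ND]
Visit KG → queue [PU, WZ, TQ, ND]
Visit PU → queue [WZ, TQ, ND]
Visit WZ → queue [TQ, ND]
Visit TQ → queue [ND]
Visit ND → queue []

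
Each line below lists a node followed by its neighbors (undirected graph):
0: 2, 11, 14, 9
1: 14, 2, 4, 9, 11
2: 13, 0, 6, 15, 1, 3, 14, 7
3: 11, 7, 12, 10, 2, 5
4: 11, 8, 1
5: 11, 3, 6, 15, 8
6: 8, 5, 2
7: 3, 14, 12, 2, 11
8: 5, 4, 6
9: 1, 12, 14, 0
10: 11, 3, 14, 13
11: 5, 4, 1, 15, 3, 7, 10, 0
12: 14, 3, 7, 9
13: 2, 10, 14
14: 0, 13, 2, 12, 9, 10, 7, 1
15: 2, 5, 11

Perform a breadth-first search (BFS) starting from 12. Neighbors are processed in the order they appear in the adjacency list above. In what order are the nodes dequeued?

Visit 12; enqueue 14, 3, 7, 9 → queue [14, 3, 7, 9]
Visit 14; enqueue 0, 13, 2, 10, 1 → queue [3, 7, 9, 0, 13, 2, 10, 1]
Visit 3; enqueue 11, 5 → queue [7, 9, 0, 13, 2, 10, 1, 11, 5]
Visit 7 → queue [9, 0, 13, 2, 10, 1, 11, 5]
Visit 9 → queue [0, 13, 2, 10, 1, 11, 5]
Visit 0 → queue [13, 2, 10, 1, 11, 5]
Visit 13 → queue [2, 10, 1, 11, 5]
Visit 2; enqueue 6, 15 → queue [10, 1, 11, 5, 6, 15]
Visit 10 → queue [1, 11, 5, 6, 15]
Visit 1; enqueue 4 → queue [11, 5, 6, 15, 4]
Visit 11 → queue [5, 6, 15, 4]
Visit 5; enqueue 8 → queue [6, 15, 4, 8]
Visit 6 → queue [15, 4, 8]
Visit 15 → queue [4, 8]
Visit 4 → queue [8]
Visit 8 → queue []

12 -> 14 -> 3 -> 7 -> 9 -> 0 -> 13 -> 2 -> 10 -> 1 -> 11 -> 5 -> 6 -> 15 -> 4 -> 8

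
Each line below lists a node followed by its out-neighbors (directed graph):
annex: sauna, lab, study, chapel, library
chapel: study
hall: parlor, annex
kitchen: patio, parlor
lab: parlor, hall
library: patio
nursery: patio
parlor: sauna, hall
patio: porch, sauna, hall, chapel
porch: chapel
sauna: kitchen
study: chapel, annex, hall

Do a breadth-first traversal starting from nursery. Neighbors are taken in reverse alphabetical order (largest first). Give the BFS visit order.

nursery -> patio -> sauna -> porch -> hall -> chapel -> kitchen -> parlor -> annex -> study -> library -> lab

Visit nursery; enqueue patio → queue [patio]
Visit patio; enqueue sauna, porch, hall, chapel → queue [sauna, porch, hall, chapel]
Visit sauna; enqueue kitchen → queue [porch, hall, chapel, kitchen]
Visit porch → queue [hall, chapel, kitchen]
Visit hall; enqueue parlor, annex → queue [chapel, kitchen, parlor, annex]
Visit chapel; enqueue study → queue [kitchen, parlor, annex, study]
Visit kitchen → queue [parlor, annex, study]
Visit parlor → queue [annex, study]
Visit annex; enqueue library, lab → queue [study, library, lab]
Visit study → queue [library, lab]
Visit library → queue [lab]
Visit lab → queue []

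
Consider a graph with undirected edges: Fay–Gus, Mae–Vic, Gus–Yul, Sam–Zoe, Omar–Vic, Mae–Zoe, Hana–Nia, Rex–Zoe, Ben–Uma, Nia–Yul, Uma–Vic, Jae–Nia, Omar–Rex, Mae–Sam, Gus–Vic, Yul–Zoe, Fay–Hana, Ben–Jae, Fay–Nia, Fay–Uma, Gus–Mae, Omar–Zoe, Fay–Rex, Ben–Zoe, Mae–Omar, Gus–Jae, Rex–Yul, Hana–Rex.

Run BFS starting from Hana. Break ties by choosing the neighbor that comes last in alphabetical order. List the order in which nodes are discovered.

Hana, Rex, Nia, Fay, Zoe, Yul, Omar, Jae, Uma, Gus, Sam, Mae, Ben, Vic

Visit Hana; enqueue Rex, Nia, Fay → queue [Rex, Nia, Fay]
Visit Rex; enqueue Zoe, Yul, Omar → queue [Nia, Fay, Zoe, Yul, Omar]
Visit Nia; enqueue Jae → queue [Fay, Zoe, Yul, Omar, Jae]
Visit Fay; enqueue Uma, Gus → queue [Zoe, Yul, Omar, Jae, Uma, Gus]
Visit Zoe; enqueue Sam, Mae, Ben → queue [Yul, Omar, Jae, Uma, Gus, Sam, Mae, Ben]
Visit Yul → queue [Omar, Jae, Uma, Gus, Sam, Mae, Ben]
Visit Omar; enqueue Vic → queue [Jae, Uma, Gus, Sam, Mae, Ben, Vic]
Visit Jae → queue [Uma, Gus, Sam, Mae, Ben, Vic]
Visit Uma → queue [Gus, Sam, Mae, Ben, Vic]
Visit Gus → queue [Sam, Mae, Ben, Vic]
Visit Sam → queue [Mae, Ben, Vic]
Visit Mae → queue [Ben, Vic]
Visit Ben → queue [Vic]
Visit Vic → queue []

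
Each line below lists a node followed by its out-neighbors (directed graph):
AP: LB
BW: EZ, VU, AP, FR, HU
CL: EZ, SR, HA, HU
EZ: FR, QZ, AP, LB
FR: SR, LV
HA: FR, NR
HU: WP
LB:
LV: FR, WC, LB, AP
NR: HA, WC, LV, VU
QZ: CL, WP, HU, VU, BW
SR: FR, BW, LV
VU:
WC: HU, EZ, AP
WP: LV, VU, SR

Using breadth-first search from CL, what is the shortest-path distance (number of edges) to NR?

Level 0: CL
Level 1: EZ, HA, HU, SR
Level 2: AP, BW, FR, LB, LV, NR, QZ, WP
Level 3: VU, WC
NR first appears at level 2.

2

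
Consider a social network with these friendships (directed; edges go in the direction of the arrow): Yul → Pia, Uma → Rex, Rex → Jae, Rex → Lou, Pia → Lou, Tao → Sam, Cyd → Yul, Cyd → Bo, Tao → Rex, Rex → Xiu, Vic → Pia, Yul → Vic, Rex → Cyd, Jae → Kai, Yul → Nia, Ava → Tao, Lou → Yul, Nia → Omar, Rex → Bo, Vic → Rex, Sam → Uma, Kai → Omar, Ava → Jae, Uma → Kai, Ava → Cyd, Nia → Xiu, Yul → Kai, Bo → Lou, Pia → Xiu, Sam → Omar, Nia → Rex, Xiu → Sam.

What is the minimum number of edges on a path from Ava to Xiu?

3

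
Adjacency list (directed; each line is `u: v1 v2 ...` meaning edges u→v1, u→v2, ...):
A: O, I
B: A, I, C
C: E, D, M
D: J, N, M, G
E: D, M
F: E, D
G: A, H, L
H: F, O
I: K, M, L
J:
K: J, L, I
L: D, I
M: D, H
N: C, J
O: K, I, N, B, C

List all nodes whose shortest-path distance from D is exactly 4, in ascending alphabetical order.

B, K

Level 0: D
Level 1: G, J, M, N
Level 2: A, C, H, L
Level 3: E, F, I, O
Level 4: B, K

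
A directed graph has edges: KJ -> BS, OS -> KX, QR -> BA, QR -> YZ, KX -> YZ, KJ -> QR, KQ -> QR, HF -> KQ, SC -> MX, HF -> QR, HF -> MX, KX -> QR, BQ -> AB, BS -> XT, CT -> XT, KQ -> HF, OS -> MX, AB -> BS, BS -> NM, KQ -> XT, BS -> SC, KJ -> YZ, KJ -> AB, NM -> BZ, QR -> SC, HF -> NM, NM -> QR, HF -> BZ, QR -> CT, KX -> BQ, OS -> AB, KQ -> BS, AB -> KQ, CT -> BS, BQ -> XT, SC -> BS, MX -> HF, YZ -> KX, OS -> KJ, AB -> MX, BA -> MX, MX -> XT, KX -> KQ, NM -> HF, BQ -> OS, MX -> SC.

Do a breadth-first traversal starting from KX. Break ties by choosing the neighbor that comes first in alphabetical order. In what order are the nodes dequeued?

KX, BQ, KQ, QR, YZ, AB, OS, XT, BS, HF, BA, CT, SC, MX, KJ, NM, BZ

Visit KX; enqueue BQ, KQ, QR, YZ → queue [BQ, KQ, QR, YZ]
Visit BQ; enqueue AB, OS, XT → queue [KQ, QR, YZ, AB, OS, XT]
Visit KQ; enqueue BS, HF → queue [QR, YZ, AB, OS, XT, BS, HF]
Visit QR; enqueue BA, CT, SC → queue [YZ, AB, OS, XT, BS, HF, BA, CT, SC]
Visit YZ → queue [AB, OS, XT, BS, HF, BA, CT, SC]
Visit AB; enqueue MX → queue [OS, XT, BS, HF, BA, CT, SC, MX]
Visit OS; enqueue KJ → queue [XT, BS, HF, BA, CT, SC, MX, KJ]
Visit XT → queue [BS, HF, BA, CT, SC, MX, KJ]
Visit BS; enqueue NM → queue [HF, BA, CT, SC, MX, KJ, NM]
Visit HF; enqueue BZ → queue [BA, CT, SC, MX, KJ, NM, BZ]
Visit BA → queue [CT, SC, MX, KJ, NM, BZ]
Visit CT → queue [SC, MX, KJ, NM, BZ]
Visit SC → queue [MX, KJ, NM, BZ]
Visit MX → queue [KJ, NM, BZ]
Visit KJ → queue [NM, BZ]
Visit NM → queue [BZ]
Visit BZ → queue []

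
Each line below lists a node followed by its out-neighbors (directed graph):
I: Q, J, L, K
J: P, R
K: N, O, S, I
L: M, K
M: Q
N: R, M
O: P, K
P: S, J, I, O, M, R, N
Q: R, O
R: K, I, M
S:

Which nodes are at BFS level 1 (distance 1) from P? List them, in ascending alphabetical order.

Level 0: P
Level 1: I, J, M, N, O, R, S
Level 2: K, L, Q

I, J, M, N, O, R, S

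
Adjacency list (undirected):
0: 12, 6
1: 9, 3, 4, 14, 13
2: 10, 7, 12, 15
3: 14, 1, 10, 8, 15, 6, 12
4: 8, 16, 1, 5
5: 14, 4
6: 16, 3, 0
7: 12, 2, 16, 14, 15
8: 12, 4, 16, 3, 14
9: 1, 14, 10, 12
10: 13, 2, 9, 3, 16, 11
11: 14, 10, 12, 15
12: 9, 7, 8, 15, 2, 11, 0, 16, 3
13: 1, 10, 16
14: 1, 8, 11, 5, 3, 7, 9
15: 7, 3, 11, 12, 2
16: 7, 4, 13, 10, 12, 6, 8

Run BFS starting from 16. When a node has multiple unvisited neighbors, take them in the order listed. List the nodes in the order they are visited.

Visit 16; enqueue 7, 4, 13, 10, 12, 6, 8 → queue [7, 4, 13, 10, 12, 6, 8]
Visit 7; enqueue 2, 14, 15 → queue [4, 13, 10, 12, 6, 8, 2, 14, 15]
Visit 4; enqueue 1, 5 → queue [13, 10, 12, 6, 8, 2, 14, 15, 1, 5]
Visit 13 → queue [10, 12, 6, 8, 2, 14, 15, 1, 5]
Visit 10; enqueue 9, 3, 11 → queue [12, 6, 8, 2, 14, 15, 1, 5, 9, 3, 11]
Visit 12; enqueue 0 → queue [6, 8, 2, 14, 15, 1, 5, 9, 3, 11, 0]
Visit 6 → queue [8, 2, 14, 15, 1, 5, 9, 3, 11, 0]
Visit 8 → queue [2, 14, 15, 1, 5, 9, 3, 11, 0]
Visit 2 → queue [14, 15, 1, 5, 9, 3, 11, 0]
Visit 14 → queue [15, 1, 5, 9, 3, 11, 0]
Visit 15 → queue [1, 5, 9, 3, 11, 0]
Visit 1 → queue [5, 9, 3, 11, 0]
Visit 5 → queue [9, 3, 11, 0]
Visit 9 → queue [3, 11, 0]
Visit 3 → queue [11, 0]
Visit 11 → queue [0]
Visit 0 → queue []

16 7 4 13 10 12 6 8 2 14 15 1 5 9 3 11 0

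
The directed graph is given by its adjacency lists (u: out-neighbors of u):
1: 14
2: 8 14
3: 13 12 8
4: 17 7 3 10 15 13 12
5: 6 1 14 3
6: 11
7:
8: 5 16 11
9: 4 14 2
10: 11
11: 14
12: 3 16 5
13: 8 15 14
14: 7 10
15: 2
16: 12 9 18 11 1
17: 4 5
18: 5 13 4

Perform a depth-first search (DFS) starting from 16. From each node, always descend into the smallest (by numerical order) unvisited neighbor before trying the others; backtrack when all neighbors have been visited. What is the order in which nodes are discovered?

16 -> 1 -> 14 -> 7 -> 10 -> 11 -> 9 -> 2 -> 8 -> 5 -> 3 -> 12 -> 13 -> 15 -> 6 -> 4 -> 17 -> 18

Visit 16
16 → 1
1 → 14
14 → 7
14 → 10
10 → 11
16 → 9
9 → 2
2 → 8
8 → 5
5 → 3
3 → 12
3 → 13
13 → 15
5 → 6
9 → 4
4 → 17
16 → 18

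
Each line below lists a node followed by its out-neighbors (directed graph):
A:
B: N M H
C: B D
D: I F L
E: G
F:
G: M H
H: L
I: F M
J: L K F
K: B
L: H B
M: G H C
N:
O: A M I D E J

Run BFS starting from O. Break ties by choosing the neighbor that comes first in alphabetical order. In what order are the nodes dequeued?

O A D E I J M F L G K C H B N

Visit O; enqueue A, D, E, I, J, M → queue [A, D, E, I, J, M]
Visit A → queue [D, E, I, J, M]
Visit D; enqueue F, L → queue [E, I, J, M, F, L]
Visit E; enqueue G → queue [I, J, M, F, L, G]
Visit I → queue [J, M, F, L, G]
Visit J; enqueue K → queue [M, F, L, G, K]
Visit M; enqueue C, H → queue [F, L, G, K, C, H]
Visit F → queue [L, G, K, C, H]
Visit L; enqueue B → queue [G, K, C, H, B]
Visit G → queue [K, C, H, B]
Visit K → queue [C, H, B]
Visit C → queue [H, B]
Visit H → queue [B]
Visit B; enqueue N → queue [N]
Visit N → queue []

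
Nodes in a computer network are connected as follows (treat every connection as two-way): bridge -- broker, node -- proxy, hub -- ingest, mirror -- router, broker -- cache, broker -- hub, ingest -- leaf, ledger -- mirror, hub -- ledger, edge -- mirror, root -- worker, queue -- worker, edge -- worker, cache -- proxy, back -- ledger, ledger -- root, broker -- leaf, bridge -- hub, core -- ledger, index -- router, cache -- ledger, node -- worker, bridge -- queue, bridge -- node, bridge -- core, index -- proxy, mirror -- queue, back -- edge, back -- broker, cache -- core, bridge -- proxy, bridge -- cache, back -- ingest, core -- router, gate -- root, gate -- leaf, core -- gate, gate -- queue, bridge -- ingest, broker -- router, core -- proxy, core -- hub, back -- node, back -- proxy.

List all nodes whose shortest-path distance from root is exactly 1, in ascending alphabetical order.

Level 0: root
Level 1: gate, ledger, worker
Level 2: back, cache, core, edge, hub, leaf, mirror, node, queue
Level 3: bridge, broker, ingest, proxy, router
Level 4: index

gate, ledger, worker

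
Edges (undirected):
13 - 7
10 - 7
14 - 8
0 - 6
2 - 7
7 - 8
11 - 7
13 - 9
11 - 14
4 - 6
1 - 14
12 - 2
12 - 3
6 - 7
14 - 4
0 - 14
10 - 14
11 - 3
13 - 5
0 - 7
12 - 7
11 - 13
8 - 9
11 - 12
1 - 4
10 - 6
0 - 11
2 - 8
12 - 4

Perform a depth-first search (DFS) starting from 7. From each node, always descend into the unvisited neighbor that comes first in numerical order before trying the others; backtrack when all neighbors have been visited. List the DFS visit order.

Visit 7
7 → 0
0 → 6
6 → 4
4 → 1
1 → 14
14 → 8
8 → 2
2 → 12
12 → 3
3 → 11
11 → 13
13 → 5
13 → 9
14 → 10

7 → 0 → 6 → 4 → 1 → 14 → 8 → 2 → 12 → 3 → 11 → 13 → 5 → 9 → 10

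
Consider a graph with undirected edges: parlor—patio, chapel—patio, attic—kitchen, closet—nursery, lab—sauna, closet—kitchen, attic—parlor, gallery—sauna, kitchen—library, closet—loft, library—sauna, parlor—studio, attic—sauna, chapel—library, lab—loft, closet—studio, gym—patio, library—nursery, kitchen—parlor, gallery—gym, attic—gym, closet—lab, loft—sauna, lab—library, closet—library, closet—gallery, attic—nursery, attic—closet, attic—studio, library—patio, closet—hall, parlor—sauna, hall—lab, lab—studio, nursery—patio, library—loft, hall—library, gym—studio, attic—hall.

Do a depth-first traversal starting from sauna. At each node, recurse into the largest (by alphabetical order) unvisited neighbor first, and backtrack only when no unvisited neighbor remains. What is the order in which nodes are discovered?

sauna, parlor, studio, lab, loft, library, patio, nursery, closet, kitchen, attic, hall, gym, gallery, chapel

Visit sauna
sauna → parlor
parlor → studio
studio → lab
lab → loft
loft → library
library → patio
patio → nursery
nursery → closet
closet → kitchen
kitchen → attic
attic → hall
attic → gym
gym → gallery
patio → chapel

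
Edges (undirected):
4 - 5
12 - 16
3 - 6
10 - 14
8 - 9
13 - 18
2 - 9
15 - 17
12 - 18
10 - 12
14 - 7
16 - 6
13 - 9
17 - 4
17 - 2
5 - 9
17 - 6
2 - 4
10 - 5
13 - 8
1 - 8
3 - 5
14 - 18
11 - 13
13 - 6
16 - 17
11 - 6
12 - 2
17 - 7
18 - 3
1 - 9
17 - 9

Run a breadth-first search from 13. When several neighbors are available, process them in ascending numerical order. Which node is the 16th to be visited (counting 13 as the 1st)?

7

Visit 13; enqueue 6, 8, 9, 11, 18 → queue [6, 8, 9, 11, 18]
Visit 6; enqueue 3, 16, 17 → queue [8, 9, 11, 18, 3, 16, 17]
Visit 8; enqueue 1 → queue [9, 11, 18, 3, 16, 17, 1]
Visit 9; enqueue 2, 5 → queue [11, 18, 3, 16, 17, 1, 2, 5]
Visit 11 → queue [18, 3, 16, 17, 1, 2, 5]
Visit 18; enqueue 12, 14 → queue [3, 16, 17, 1, 2, 5, 12, 14]
Visit 3 → queue [16, 17, 1, 2, 5, 12, 14]
Visit 16 → queue [17, 1, 2, 5, 12, 14]
Visit 17; enqueue 4, 7, 15 → queue [1, 2, 5, 12, 14, 4, 7, 15]
Visit 1 → queue [2, 5, 12, 14, 4, 7, 15]
Visit 2 → queue [5, 12, 14, 4, 7, 15]
Visit 5; enqueue 10 → queue [12, 14, 4, 7, 15, 10]
Visit 12 → queue [14, 4, 7, 15, 10]
Visit 14 → queue [4, 7, 15, 10]
Visit 4 → queue [7, 15, 10]
Visit 7 → queue [15, 10]
Visit 15 → queue [10]
Visit 10 → queue []

Visit order: 13, 6, 8, 9, 11, 18, 3, 16, 17, 1, 2, 5, 12, 14, 4, 7, 15, 10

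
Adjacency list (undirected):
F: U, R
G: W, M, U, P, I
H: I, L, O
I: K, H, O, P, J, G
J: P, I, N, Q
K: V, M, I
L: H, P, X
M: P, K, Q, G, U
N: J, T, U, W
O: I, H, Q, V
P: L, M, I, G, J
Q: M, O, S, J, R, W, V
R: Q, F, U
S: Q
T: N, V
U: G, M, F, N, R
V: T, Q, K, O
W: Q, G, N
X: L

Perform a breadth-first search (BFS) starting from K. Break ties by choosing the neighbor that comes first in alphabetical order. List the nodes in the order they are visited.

Visit K; enqueue I, M, V → queue [I, M, V]
Visit I; enqueue G, H, J, O, P → queue [M, V, G, H, J, O, P]
Visit M; enqueue Q, U → queue [V, G, H, J, O, P, Q, U]
Visit V; enqueue T → queue [G, H, J, O, P, Q, U, T]
Visit G; enqueue W → queue [H, J, O, P, Q, U, T, W]
Visit H; enqueue L → queue [J, O, P, Q, U, T, W, L]
Visit J; enqueue N → queue [O, P, Q, U, T, W, L, N]
Visit O → queue [P, Q, U, T, W, L, N]
Visit P → queue [Q, U, T, W, L, N]
Visit Q; enqueue R, S → queue [U, T, W, L, N, R, S]
Visit U; enqueue F → queue [T, W, L, N, R, S, F]
Visit T → queue [W, L, N, R, S, F]
Visit W → queue [L, N, R, S, F]
Visit L; enqueue X → queue [N, R, S, F, X]
Visit N → queue [R, S, F, X]
Visit R → queue [S, F, X]
Visit S → queue [F, X]
Visit F → queue [X]
Visit X → queue []

K → I → M → V → G → H → J → O → P → Q → U → T → W → L → N → R → S → F → X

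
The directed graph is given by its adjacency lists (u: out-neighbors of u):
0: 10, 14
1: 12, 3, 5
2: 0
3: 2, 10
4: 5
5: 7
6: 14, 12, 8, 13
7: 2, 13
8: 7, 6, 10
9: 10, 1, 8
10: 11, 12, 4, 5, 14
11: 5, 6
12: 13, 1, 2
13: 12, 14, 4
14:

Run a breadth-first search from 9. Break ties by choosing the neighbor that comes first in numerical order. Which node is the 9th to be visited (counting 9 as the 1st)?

7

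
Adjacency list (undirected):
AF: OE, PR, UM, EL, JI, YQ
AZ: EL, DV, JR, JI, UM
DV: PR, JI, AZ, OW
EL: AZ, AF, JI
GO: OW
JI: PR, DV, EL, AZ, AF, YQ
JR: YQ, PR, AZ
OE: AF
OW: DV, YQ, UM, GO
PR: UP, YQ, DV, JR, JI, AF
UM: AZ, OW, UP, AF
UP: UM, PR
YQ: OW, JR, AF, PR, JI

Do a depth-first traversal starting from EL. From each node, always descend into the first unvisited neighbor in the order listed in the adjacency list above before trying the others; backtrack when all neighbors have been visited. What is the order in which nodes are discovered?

Visit EL
EL → AZ
AZ → DV
DV → PR
PR → UP
UP → UM
UM → OW
OW → YQ
YQ → JR
YQ → AF
AF → OE
AF → JI
OW → GO

EL, AZ, DV, PR, UP, UM, OW, YQ, JR, AF, OE, JI, GO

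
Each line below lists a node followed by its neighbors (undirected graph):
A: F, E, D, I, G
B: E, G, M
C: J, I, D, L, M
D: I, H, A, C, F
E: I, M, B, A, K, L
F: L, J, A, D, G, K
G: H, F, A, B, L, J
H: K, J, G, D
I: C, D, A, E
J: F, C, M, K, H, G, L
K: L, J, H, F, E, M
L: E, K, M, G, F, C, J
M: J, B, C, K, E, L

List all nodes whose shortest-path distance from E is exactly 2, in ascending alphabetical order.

Level 0: E
Level 1: A, B, I, K, L, M
Level 2: C, D, F, G, H, J

C, D, F, G, H, J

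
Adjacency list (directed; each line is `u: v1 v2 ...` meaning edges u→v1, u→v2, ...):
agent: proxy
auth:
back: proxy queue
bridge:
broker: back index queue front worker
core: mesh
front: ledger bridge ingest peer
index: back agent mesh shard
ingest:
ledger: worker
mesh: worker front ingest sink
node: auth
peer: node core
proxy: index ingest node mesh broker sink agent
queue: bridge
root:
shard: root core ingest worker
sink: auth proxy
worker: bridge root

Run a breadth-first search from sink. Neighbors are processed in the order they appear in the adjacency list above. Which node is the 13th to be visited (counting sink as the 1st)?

Visit sink; enqueue auth, proxy → queue [auth, proxy]
Visit auth → queue [proxy]
Visit proxy; enqueue index, ingest, node, mesh, broker, agent → queue [index, ingest, node, mesh, broker, agent]
Visit index; enqueue back, shard → queue [ingest, node, mesh, broker, agent, back, shard]
Visit ingest → queue [node, mesh, broker, agent, back, shard]
Visit node → queue [mesh, broker, agent, back, shard]
Visit mesh; enqueue worker, front → queue [broker, agent, back, shard, worker, front]
Visit broker; enqueue queue → queue [agent, back, shard, worker, front, queue]
Visit agent → queue [back, shard, worker, front, queue]
Visit back → queue [shard, worker, front, queue]
Visit shard; enqueue root, core → queue [worker, front, queue, root, core]
Visit worker; enqueue bridge → queue [front, queue, root, core, bridge]
Visit front; enqueue ledger, peer → queue [queue, root, core, bridge, ledger, peer]
Visit queue → queue [root, core, bridge, ledger, peer]
Visit root → queue [core, bridge, ledger, peer]
Visit core → queue [bridge, ledger, peer]
Visit bridge → queue [ledger, peer]
Visit ledger → queue [peer]
Visit peer → queue []

Visit order: sink, auth, proxy, index, ingest, node, mesh, broker, agent, back, shard, worker, front, queue, root, core, bridge, ledger, peer

front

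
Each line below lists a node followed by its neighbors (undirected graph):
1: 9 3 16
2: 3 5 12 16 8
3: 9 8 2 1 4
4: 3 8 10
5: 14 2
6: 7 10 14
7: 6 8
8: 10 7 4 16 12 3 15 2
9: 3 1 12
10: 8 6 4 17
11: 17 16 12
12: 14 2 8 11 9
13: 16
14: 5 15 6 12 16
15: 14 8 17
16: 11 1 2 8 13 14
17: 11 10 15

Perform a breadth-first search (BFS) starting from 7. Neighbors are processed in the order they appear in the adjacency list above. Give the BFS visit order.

Visit 7; enqueue 6, 8 → queue [6, 8]
Visit 6; enqueue 10, 14 → queue [8, 10, 14]
Visit 8; enqueue 4, 16, 12, 3, 15, 2 → queue [10, 14, 4, 16, 12, 3, 15, 2]
Visit 10; enqueue 17 → queue [14, 4, 16, 12, 3, 15, 2, 17]
Visit 14; enqueue 5 → queue [4, 16, 12, 3, 15, 2, 17, 5]
Visit 4 → queue [16, 12, 3, 15, 2, 17, 5]
Visit 16; enqueue 11, 1, 13 → queue [12, 3, 15, 2, 17, 5, 11, 1, 13]
Visit 12; enqueue 9 → queue [3, 15, 2, 17, 5, 11, 1, 13, 9]
Visit 3 → queue [15, 2, 17, 5, 11, 1, 13, 9]
Visit 15 → queue [2, 17, 5, 11, 1, 13, 9]
Visit 2 → queue [17, 5, 11, 1, 13, 9]
Visit 17 → queue [5, 11, 1, 13, 9]
Visit 5 → queue [11, 1, 13, 9]
Visit 11 → queue [1, 13, 9]
Visit 1 → queue [13, 9]
Visit 13 → queue [9]
Visit 9 → queue []

7, 6, 8, 10, 14, 4, 16, 12, 3, 15, 2, 17, 5, 11, 1, 13, 9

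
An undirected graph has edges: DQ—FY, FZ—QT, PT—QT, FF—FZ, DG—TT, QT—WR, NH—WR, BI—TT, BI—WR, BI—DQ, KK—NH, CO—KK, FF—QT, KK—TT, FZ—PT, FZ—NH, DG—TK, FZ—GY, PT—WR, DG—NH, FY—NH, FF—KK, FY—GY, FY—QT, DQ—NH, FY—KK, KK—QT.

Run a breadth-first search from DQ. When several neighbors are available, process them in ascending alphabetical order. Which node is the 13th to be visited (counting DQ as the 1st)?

Visit DQ; enqueue BI, FY, NH → queue [BI, FY, NH]
Visit BI; enqueue TT, WR → queue [FY, NH, TT, WR]
Visit FY; enqueue GY, KK, QT → queue [NH, TT, WR, GY, KK, QT]
Visit NH; enqueue DG, FZ → queue [TT, WR, GY, KK, QT, DG, FZ]
Visit TT → queue [WR, GY, KK, QT, DG, FZ]
Visit WR; enqueue PT → queue [GY, KK, QT, DG, FZ, PT]
Visit GY → queue [KK, QT, DG, FZ, PT]
Visit KK; enqueue CO, FF → queue [QT, DG, FZ, PT, CO, FF]
Visit QT → queue [DG, FZ, PT, CO, FF]
Visit DG; enqueue TK → queue [FZ, PT, CO, FF, TK]
Visit FZ → queue [PT, CO, FF, TK]
Visit PT → queue [CO, FF, TK]
Visit CO → queue [FF, TK]
Visit FF → queue [TK]
Visit TK → queue []

Visit order: DQ, BI, FY, NH, TT, WR, GY, KK, QT, DG, FZ, PT, CO, FF, TK

CO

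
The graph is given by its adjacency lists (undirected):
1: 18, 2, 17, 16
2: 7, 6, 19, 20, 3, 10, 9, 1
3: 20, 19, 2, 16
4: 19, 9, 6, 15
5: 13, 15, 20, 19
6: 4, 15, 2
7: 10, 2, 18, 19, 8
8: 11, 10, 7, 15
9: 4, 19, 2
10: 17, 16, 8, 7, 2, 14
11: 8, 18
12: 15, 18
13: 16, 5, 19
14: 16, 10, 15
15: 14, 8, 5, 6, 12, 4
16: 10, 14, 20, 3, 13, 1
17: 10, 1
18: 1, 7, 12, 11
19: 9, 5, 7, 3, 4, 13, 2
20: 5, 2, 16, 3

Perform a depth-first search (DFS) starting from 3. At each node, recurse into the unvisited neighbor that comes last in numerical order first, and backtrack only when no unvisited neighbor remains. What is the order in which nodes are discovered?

3, 20, 16, 14, 15, 12, 18, 11, 8, 10, 17, 1, 2, 19, 13, 5, 9, 4, 6, 7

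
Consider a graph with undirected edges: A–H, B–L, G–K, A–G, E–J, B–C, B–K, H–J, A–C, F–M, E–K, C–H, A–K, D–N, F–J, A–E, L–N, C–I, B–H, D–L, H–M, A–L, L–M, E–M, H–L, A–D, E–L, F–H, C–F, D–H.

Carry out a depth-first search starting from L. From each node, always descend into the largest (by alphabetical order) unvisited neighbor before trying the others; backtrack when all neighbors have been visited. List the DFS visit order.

Visit L
L → N
N → D
D → H
H → M
M → F
F → J
J → E
E → K
K → G
G → A
A → C
C → I
C → B

L N D H M F J E K G A C I B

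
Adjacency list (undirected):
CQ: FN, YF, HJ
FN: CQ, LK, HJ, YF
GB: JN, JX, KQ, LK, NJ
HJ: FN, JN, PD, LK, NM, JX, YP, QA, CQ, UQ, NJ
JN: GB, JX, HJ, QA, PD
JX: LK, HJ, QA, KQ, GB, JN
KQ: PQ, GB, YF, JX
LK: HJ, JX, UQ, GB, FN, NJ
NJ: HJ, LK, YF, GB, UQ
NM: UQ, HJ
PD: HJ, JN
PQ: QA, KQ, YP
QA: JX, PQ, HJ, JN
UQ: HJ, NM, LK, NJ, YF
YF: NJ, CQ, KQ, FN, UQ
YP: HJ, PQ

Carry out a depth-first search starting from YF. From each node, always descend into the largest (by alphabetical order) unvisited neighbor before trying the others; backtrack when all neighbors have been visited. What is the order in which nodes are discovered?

Visit YF
YF → UQ
UQ → NM
NM → HJ
HJ → YP
YP → PQ
PQ → QA
QA → JX
JX → LK
LK → NJ
NJ → GB
GB → KQ
GB → JN
JN → PD
LK → FN
FN → CQ

YF, UQ, NM, HJ, YP, PQ, QA, JX, LK, NJ, GB, KQ, JN, PD, FN, CQ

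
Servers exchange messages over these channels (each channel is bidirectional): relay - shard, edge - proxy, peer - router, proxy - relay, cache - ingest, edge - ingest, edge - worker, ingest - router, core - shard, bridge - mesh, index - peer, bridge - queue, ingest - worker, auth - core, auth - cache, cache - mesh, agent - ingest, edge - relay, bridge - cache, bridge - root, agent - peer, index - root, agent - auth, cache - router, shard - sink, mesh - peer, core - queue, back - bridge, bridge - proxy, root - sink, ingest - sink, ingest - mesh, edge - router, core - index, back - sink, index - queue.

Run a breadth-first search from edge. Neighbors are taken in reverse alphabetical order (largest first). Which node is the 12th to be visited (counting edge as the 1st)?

mesh

Visit edge; enqueue worker, router, relay, proxy, ingest → queue [worker, router, relay, proxy, ingest]
Visit worker → queue [router, relay, proxy, ingest]
Visit router; enqueue peer, cache → queue [relay, proxy, ingest, peer, cache]
Visit relay; enqueue shard → queue [proxy, ingest, peer, cache, shard]
Visit proxy; enqueue bridge → queue [ingest, peer, cache, shard, bridge]
Visit ingest; enqueue sink, mesh, agent → queue [peer, cache, shard, bridge, sink, mesh, agent]
Visit peer; enqueue index → queue [cache, shard, bridge, sink, mesh, agent, index]
Visit cache; enqueue auth → queue [shard, bridge, sink, mesh, agent, index, auth]
Visit shard; enqueue core → queue [bridge, sink, mesh, agent, index, auth, core]
Visit bridge; enqueue root, queue, back → queue [sink, mesh, agent, index, auth, core, root, queue, back]
Visit sink → queue [mesh, agent, index, auth, core, root, queue, back]
Visit mesh → queue [agent, index, auth, core, root, queue, back]
Visit agent → queue [index, auth, core, root, queue, back]
Visit index → queue [auth, core, root, queue, back]
Visit auth → queue [core, root, queue, back]
Visit core → queue [root, queue, back]
Visit root → queue [queue, back]
Visit queue → queue [back]
Visit back → queue []

Visit order: edge, worker, router, relay, proxy, ingest, peer, cache, shard, bridge, sink, mesh, agent, index, auth, core, root, queue, back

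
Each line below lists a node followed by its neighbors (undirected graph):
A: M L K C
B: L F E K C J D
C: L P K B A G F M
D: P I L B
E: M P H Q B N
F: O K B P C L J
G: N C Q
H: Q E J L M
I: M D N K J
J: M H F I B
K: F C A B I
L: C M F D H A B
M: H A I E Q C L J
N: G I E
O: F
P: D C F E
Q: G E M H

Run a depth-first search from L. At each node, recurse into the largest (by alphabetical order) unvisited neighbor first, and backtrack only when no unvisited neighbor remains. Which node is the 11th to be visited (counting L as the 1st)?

F

Visit L
L → M
M → Q
Q → H
H → J
J → I
I → N
N → G
G → C
C → P
P → F
F → O
F → K
K → B
B → E
B → D
K → A

Visit order: L, M, Q, H, J, I, N, G, C, P, F, O, K, B, E, D, A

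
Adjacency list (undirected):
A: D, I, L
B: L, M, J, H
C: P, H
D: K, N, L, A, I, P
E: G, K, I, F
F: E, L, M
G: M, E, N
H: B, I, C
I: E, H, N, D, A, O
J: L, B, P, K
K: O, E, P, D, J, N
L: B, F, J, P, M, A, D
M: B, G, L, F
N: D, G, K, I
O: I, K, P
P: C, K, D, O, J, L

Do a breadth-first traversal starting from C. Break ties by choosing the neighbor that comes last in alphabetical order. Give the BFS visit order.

Visit C; enqueue P, H → queue [P, H]
Visit P; enqueue O, L, K, J, D → queue [H, O, L, K, J, D]
Visit H; enqueue I, B → queue [O, L, K, J, D, I, B]
Visit O → queue [L, K, J, D, I, B]
Visit L; enqueue M, F, A → queue [K, J, D, I, B, M, F, A]
Visit K; enqueue N, E → queue [J, D, I, B, M, F, A, N, E]
Visit J → queue [D, I, B, M, F, A, N, E]
Visit D → queue [I, B, M, F, A, N, E]
Visit I → queue [B, M, F, A, N, E]
Visit B → queue [M, F, A, N, E]
Visit M; enqueue G → queue [F, A, N, E, G]
Visit F → queue [A, N, E, G]
Visit A → queue [N, E, G]
Visit N → queue [E, G]
Visit E → queue [G]
Visit G → queue []

C P H O L K J D I B M F A N E G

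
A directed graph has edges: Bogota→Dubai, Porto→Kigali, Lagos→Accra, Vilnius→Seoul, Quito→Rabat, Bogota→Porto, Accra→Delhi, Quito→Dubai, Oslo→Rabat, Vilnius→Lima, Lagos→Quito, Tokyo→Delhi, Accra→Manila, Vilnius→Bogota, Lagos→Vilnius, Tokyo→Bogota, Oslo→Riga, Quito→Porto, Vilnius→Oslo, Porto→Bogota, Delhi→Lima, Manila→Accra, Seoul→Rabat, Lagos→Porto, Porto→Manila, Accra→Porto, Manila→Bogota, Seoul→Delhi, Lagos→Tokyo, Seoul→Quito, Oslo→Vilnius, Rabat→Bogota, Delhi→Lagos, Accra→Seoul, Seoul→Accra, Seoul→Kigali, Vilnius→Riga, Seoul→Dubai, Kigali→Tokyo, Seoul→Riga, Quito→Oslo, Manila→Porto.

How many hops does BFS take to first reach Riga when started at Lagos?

2

Level 0: Lagos
Level 1: Accra, Porto, Quito, Tokyo, Vilnius
Level 2: Bogota, Delhi, Dubai, Kigali, Lima, Manila, Oslo, Rabat, Riga, Seoul
Riga first appears at level 2.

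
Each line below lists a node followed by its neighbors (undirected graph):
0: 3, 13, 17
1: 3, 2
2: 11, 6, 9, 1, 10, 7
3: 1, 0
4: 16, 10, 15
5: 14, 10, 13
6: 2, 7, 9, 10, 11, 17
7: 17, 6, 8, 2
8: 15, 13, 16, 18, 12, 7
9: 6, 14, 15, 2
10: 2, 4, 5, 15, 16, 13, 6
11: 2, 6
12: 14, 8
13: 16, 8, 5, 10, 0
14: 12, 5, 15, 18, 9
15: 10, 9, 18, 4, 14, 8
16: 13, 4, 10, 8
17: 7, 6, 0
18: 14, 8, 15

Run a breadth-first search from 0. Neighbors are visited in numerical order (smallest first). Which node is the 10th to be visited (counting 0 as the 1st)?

6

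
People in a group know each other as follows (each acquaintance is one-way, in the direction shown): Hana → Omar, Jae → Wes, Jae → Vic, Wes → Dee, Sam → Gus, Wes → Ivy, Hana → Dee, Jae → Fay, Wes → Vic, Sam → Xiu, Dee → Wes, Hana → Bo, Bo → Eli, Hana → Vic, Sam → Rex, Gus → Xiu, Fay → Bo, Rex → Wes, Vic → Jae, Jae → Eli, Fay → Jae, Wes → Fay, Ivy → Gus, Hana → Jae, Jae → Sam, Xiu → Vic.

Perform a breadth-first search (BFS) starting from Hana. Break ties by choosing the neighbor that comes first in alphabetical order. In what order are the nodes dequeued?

Visit Hana; enqueue Bo, Dee, Jae, Omar, Vic → queue [Bo, Dee, Jae, Omar, Vic]
Visit Bo; enqueue Eli → queue [Dee, Jae, Omar, Vic, Eli]
Visit Dee; enqueue Wes → queue [Jae, Omar, Vic, Eli, Wes]
Visit Jae; enqueue Fay, Sam → queue [Omar, Vic, Eli, Wes, Fay, Sam]
Visit Omar → queue [Vic, Eli, Wes, Fay, Sam]
Visit Vic → queue [Eli, Wes, Fay, Sam]
Visit Eli → queue [Wes, Fay, Sam]
Visit Wes; enqueue Ivy → queue [Fay, Sam, Ivy]
Visit Fay → queue [Sam, Ivy]
Visit Sam; enqueue Gus, Rex, Xiu → queue [Ivy, Gus, Rex, Xiu]
Visit Ivy → queue [Gus, Rex, Xiu]
Visit Gus → queue [Rex, Xiu]
Visit Rex → queue [Xiu]
Visit Xiu → queue []

Hana → Bo → Dee → Jae → Omar → Vic → Eli → Wes → Fay → Sam → Ivy → Gus → Rex → Xiu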